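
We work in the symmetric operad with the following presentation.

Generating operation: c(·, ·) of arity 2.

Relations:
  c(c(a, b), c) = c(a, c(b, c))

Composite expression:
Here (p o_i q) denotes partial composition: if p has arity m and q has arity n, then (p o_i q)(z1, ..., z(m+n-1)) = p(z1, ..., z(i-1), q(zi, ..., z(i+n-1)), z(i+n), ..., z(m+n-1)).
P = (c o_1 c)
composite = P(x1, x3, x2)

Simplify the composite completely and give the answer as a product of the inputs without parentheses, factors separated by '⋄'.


x1 ⋄ x3 ⋄ x2

The c-tree's shape is irrelevant; the x-reading-order decides.
c(x1, x3) spells out as x1 ⋄ x3
c(c(x1, x3), x2) spells out as x1 ⋄ x3 ⋄ x2


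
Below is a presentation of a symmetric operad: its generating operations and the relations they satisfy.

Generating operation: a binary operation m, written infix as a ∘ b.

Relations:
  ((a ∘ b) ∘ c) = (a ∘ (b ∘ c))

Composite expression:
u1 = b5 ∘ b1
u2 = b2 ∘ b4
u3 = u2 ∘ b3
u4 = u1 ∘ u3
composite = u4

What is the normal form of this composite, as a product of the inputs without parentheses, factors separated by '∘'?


Every regrouping of m is equal, so read the b-inputs in written order.
(b5 ∘ b1) collapses to b5 ∘ b1
(b2 ∘ b4) collapses to b2 ∘ b4
((b2 ∘ b4) ∘ b3) collapses to b2 ∘ b4 ∘ b3
((b5 ∘ b1) ∘ ((b2 ∘ b4) ∘ b3)) collapses to b5 ∘ b1 ∘ b2 ∘ b4 ∘ b3

b5 ∘ b1 ∘ b2 ∘ b4 ∘ b3


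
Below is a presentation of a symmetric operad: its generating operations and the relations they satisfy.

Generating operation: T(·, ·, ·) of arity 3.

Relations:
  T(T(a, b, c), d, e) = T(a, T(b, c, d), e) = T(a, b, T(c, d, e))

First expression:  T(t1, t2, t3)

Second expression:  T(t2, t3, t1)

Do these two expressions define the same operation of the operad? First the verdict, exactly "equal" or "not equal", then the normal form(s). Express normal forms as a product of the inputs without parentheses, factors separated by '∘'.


The first expression reduces to t1 ∘ t2 ∘ t3
The second expression reduces to t2 ∘ t3 ∘ t1
Distinct normal forms: not equal.

not equal — first t1 ∘ t2 ∘ t3, second t2 ∘ t3 ∘ t1


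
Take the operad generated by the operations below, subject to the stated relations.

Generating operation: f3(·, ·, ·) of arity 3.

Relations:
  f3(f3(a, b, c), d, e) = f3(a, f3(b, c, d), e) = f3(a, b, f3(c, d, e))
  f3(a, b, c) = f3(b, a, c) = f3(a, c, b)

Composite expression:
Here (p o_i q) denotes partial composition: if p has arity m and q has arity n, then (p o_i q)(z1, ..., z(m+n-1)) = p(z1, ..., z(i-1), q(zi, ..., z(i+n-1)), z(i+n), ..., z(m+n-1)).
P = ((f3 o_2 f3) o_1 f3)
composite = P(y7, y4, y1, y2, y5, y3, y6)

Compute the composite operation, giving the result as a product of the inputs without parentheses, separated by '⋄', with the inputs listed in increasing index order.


y1 ⋄ y2 ⋄ y3 ⋄ y4 ⋄ y5 ⋄ y6 ⋄ y7

Both nesting and order wash out for f3; what remains is which y's occur.
f3(y7, y4, y1) unparenthesizes to y7 ⋄ y4 ⋄ y1
f3(y2, y5, y3) unparenthesizes to y2 ⋄ y5 ⋄ y3
f3(f3(y7, y4, y1), f3(y2, y5, y3), y6) unparenthesizes to y7 ⋄ y4 ⋄ y1 ⋄ y2 ⋄ y5 ⋄ y3 ⋄ y6
putting the inputs in ascending order: y1 ⋄ y2 ⋄ y3 ⋄ y4 ⋄ y5 ⋄ y6 ⋄ y7


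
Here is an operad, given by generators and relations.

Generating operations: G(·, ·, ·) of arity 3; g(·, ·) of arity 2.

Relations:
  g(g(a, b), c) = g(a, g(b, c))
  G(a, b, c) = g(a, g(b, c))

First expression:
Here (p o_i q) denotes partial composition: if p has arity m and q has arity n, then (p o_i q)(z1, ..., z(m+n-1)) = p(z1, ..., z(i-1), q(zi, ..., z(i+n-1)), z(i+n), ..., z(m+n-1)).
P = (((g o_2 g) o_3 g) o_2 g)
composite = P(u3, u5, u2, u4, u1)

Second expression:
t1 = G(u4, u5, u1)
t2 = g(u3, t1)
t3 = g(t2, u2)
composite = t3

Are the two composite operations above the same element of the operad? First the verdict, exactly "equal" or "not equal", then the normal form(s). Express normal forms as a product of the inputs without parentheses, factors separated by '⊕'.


not equal; first: u3 ⊕ u5 ⊕ u2 ⊕ u4 ⊕ u1; second: u3 ⊕ u4 ⊕ u5 ⊕ u1 ⊕ u2

The first expression, normalized: u3 ⊕ u5 ⊕ u2 ⊕ u4 ⊕ u1
The second expression, normalized: u3 ⊕ u4 ⊕ u5 ⊕ u1 ⊕ u2
The forms do not match — not equal.


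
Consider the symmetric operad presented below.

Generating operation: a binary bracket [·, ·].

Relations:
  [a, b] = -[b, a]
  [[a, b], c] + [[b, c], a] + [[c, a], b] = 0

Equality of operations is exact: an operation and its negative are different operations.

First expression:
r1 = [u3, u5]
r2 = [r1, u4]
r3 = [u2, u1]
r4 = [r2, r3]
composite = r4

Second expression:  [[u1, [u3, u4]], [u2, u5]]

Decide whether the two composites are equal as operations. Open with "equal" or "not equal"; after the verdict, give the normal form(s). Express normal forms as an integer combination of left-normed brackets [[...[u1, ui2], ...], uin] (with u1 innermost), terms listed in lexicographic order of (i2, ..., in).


not equal; the first gives [[[[u1, u2], u3], u5], u4] - [[[[u1, u2], u4], u3], u5] + [[[[u1, u2], u4], u5], u3] - [[[[u1, u2], u5], u3], u4] and the second [[[[u1, u3], u4], u2], u5] - [[[[u1, u3], u4], u5], u2] - [[[[u1, u4], u3], u2], u5] + [[[[u1, u4], u3], u5], u2]

The first composite normalizes to [[[[u1, u2], u3], u5], u4] - [[[[u1, u2], u4], u3], u5] + [[[[u1, u2], u4], u5], u3] - [[[[u1, u2], u5], u3], u4]
The second composite normalizes to [[[[u1, u3], u4], u2], u5] - [[[[u1, u3], u4], u5], u2] - [[[[u1, u4], u3], u2], u5] + [[[[u1, u4], u3], u5], u2]
Distinct normal forms: not equal.


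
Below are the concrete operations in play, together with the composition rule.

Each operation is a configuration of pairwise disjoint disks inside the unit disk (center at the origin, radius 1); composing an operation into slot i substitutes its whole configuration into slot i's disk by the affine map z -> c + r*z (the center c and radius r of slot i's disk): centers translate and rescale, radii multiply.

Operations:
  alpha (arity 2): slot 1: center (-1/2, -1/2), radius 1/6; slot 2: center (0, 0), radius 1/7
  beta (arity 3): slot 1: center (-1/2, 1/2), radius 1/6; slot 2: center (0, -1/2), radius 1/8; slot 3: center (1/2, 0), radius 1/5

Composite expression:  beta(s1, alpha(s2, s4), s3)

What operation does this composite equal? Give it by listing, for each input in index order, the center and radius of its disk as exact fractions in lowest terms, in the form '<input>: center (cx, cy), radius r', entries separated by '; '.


s1: center (-1/2, 1/2), radius 1/6; s2: center (-1/16, -9/16), radius 1/48; s3: center (1/2, 0), radius 1/5; s4: center (0, -1/2), radius 1/56

Affine substitution under beta: radii multiply and s-centers shift.
input s1: applying the 1 nested substitution gives center (-1/2, 1/2), radius 1/6
input s2: applying the 2 nested substitutions gives center (-1/16, -9/16), radius 1/48
input s4: applying the 2 nested substitutions gives center (0, -1/2), radius 1/56
input s3: applying the 1 nested substitution gives center (1/2, 0), radius 1/5


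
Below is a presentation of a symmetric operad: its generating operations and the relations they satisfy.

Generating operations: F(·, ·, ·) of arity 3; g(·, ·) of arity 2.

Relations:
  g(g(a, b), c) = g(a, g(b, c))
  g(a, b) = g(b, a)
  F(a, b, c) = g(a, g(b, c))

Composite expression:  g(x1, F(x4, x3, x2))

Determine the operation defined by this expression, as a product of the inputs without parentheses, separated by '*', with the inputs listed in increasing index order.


x1 * x2 * x3 * x4

With g associative and commutative, the x-input set is all that matters.
F(x4, x3, x2) linearizes to x4 * x3 * x2
g(x1, F(x4, x3, x2)) linearizes to x1 * x4 * x3 * x2
putting the inputs in ascending order: x1 * x2 * x3 * x4


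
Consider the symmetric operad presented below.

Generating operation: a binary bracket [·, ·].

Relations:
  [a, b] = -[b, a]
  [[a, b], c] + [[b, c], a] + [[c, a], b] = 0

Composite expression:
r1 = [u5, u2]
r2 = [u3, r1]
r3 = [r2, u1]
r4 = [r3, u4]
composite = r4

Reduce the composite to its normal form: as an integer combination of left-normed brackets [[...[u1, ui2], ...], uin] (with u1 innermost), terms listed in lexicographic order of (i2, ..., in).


Skip Jacobi rewriting: expand, keep u1-initial words, read off terms.
Composite bracket: [[[u3, [u5, u2]], u1], u4]
Expanding via [a, b] = ab - ba: 16 signed words (2^4 = 16).
Only words starting with u1 matter:
  the word u1u2u5u3u4 carries sign -1 and contributes -[[[[u1, u2], u5], u3], u4]
  the word u1u3u2u5u4 carries sign +1 and contributes +[[[[u1, u3], u2], u5], u4]
  the word u1u3u5u2u4 carries sign -1 and contributes -[[[[u1, u3], u5], u2], u4]
  the word u1u5u2u3u4 carries sign +1 and contributes +[[[[u1, u5], u2], u3], u4]

-[[[[u1, u2], u5], u3], u4] + [[[[u1, u3], u2], u5], u4] - [[[[u1, u3], u5], u2], u4] + [[[[u1, u5], u2], u3], u4]


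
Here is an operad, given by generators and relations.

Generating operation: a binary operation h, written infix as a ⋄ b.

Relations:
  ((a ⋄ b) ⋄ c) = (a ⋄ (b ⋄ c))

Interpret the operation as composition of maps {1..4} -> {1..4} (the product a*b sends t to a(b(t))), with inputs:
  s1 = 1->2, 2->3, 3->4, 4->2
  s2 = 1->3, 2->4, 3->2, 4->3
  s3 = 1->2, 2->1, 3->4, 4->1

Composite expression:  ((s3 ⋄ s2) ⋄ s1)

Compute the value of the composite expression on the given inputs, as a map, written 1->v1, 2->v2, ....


(s3 ⋄ s2) = 1->4, 2->1, 3->1, 4->4
((s3 ⋄ s2) ⋄ s1) = 1->1, 2->1, 3->4, 4->1

1->1, 2->1, 3->4, 4->1


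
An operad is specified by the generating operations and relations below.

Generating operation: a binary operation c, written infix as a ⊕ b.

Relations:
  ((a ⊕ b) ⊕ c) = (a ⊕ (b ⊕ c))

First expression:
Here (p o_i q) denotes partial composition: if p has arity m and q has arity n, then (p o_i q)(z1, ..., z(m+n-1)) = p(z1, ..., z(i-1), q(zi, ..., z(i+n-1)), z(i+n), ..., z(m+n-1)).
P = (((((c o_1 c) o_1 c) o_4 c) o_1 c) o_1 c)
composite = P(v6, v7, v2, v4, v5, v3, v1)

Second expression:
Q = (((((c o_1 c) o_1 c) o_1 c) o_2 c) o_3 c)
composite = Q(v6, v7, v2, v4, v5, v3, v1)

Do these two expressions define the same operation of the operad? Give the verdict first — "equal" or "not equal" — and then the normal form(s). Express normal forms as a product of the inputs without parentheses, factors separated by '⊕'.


The first expression, normalized: v6 ⊕ v7 ⊕ v2 ⊕ v4 ⊕ v5 ⊕ v3 ⊕ v1
The second expression, normalized: v6 ⊕ v7 ⊕ v2 ⊕ v4 ⊕ v5 ⊕ v3 ⊕ v1
Same normal form: equal.

equal; both compose to v6 ⊕ v7 ⊕ v2 ⊕ v4 ⊕ v5 ⊕ v3 ⊕ v1


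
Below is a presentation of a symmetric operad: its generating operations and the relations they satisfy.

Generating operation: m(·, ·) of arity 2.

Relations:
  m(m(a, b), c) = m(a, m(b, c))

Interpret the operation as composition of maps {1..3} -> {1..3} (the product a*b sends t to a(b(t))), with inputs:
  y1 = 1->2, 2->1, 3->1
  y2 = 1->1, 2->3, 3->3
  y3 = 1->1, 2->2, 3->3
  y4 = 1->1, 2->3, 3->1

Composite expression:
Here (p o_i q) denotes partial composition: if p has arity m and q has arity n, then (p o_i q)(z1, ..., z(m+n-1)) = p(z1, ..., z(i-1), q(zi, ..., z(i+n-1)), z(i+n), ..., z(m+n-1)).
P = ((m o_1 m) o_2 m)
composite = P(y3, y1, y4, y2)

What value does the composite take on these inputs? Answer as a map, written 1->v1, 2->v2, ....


1->2, 2->2, 3->2


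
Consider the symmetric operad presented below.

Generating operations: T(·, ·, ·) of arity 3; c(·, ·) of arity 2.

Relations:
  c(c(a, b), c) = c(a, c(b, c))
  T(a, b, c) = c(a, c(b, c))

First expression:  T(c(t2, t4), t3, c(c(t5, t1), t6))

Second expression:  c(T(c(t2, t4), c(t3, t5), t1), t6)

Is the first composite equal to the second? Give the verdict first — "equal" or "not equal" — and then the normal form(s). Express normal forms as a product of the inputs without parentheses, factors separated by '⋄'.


equal: each reduces to t2 ⋄ t4 ⋄ t3 ⋄ t5 ⋄ t1 ⋄ t6

The first expression reduces to t2 ⋄ t4 ⋄ t3 ⋄ t5 ⋄ t1 ⋄ t6
The second expression reduces to t2 ⋄ t4 ⋄ t3 ⋄ t5 ⋄ t1 ⋄ t6
The normal forms match — equal.


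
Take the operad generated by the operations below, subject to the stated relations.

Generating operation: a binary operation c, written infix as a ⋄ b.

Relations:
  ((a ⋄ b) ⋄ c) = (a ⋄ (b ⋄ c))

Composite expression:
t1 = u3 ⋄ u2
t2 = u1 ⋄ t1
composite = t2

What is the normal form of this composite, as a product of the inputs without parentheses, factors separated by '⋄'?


Associativity of c dissolves the nesting; only the u-input order survives.
(u3 ⋄ u2) flattens to u3 ⋄ u2
(u1 ⋄ (u3 ⋄ u2)) flattens to u1 ⋄ u3 ⋄ u2

u1 ⋄ u3 ⋄ u2


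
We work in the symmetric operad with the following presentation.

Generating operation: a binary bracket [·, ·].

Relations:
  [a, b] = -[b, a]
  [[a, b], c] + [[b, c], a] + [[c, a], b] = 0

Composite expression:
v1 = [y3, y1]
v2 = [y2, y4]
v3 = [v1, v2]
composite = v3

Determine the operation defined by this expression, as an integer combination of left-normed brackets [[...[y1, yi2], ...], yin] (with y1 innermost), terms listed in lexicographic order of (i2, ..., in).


In the tensor algebra, words opening y1 carry the y1-anchored form.
Composite bracket: [[y3, y1], [y2, y4]]
Applying ab - ba throughout gives 8 signed words (2^3 = 8).
Collect the words opening with y1:
  from y1y3y2y4, sign -1: term -[[[y1, y3], y2], y4]
  from y1y3y4y2, sign +1: term +[[[y1, y3], y4], y2]

-[[[y1, y3], y2], y4] + [[[y1, y3], y4], y2]


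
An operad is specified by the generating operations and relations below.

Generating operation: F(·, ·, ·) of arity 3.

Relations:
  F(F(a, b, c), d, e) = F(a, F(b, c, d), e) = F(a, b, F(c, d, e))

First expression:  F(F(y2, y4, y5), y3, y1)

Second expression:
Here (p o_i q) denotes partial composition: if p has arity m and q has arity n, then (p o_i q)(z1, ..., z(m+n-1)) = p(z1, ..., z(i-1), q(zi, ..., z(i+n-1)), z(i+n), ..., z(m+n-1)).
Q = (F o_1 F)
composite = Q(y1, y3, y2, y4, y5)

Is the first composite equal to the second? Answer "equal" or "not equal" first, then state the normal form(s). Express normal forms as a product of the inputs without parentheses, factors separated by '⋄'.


not equal; first: y2 ⋄ y4 ⋄ y5 ⋄ y3 ⋄ y1; second: y1 ⋄ y3 ⋄ y2 ⋄ y4 ⋄ y5


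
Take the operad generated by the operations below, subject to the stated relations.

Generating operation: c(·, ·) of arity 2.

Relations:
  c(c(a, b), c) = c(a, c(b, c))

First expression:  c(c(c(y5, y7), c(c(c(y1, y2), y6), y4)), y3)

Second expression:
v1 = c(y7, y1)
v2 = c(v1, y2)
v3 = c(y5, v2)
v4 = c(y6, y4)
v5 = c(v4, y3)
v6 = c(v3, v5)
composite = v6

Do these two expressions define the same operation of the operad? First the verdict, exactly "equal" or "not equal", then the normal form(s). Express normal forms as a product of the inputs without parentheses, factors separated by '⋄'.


equal: each reduces to y5 ⋄ y7 ⋄ y1 ⋄ y2 ⋄ y6 ⋄ y4 ⋄ y3

In normal form, the first expression is y5 ⋄ y7 ⋄ y1 ⋄ y2 ⋄ y6 ⋄ y4 ⋄ y3
In normal form, the second expression is y5 ⋄ y7 ⋄ y1 ⋄ y2 ⋄ y6 ⋄ y4 ⋄ y3
Both agree, so they are equal.


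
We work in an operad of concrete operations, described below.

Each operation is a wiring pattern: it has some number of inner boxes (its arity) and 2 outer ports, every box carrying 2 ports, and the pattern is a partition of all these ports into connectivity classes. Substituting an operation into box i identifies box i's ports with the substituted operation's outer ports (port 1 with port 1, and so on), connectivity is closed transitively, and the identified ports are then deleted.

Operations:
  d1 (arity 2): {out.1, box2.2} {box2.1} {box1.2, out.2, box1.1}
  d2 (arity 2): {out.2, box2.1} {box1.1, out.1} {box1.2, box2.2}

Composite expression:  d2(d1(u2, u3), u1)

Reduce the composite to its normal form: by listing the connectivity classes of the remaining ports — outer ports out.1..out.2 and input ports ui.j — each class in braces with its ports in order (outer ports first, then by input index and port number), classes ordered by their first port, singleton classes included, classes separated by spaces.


Reachability decides: close wires over d2-identified ports.
the subtree at d1 composes to {out.1, u3.2} {out.2, u2.1, u2.2} {u3.1} on (u2, u3); out.j = own outer ports
the subtree at d2 composes to {out.1, u3.2} {out.2, u1.1} {u1.2, u2.1, u2.2} {u3.1} on (u2, u3, u1); out.j = own outer ports

{out.1, u3.2} {out.2, u1.1} {u1.2, u2.1, u2.2} {u3.1}


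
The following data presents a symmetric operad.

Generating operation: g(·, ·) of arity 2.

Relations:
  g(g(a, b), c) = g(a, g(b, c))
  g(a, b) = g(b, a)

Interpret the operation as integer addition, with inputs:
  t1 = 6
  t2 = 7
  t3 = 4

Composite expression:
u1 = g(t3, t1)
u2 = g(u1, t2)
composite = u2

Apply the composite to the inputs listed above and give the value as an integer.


g(t3, t1) = 10
g(g(t3, t1), t2) = 17

17


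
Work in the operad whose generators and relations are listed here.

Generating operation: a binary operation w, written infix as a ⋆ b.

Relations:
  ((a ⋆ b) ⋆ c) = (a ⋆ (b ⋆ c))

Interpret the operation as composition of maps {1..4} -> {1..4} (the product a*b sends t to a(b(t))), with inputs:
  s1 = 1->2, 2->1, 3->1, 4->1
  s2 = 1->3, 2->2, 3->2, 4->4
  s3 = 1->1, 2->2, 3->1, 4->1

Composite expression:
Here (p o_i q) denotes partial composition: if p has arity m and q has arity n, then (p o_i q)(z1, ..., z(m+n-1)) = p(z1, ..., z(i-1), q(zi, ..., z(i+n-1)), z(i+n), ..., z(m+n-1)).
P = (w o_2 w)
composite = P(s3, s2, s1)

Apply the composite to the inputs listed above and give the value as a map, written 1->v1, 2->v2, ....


(s2 ⋆ s1) = 1->2, 2->3, 3->3, 4->3
(s3 ⋆ (s2 ⋆ s1)) = 1->2, 2->1, 3->1, 4->1

1->2, 2->1, 3->1, 4->1


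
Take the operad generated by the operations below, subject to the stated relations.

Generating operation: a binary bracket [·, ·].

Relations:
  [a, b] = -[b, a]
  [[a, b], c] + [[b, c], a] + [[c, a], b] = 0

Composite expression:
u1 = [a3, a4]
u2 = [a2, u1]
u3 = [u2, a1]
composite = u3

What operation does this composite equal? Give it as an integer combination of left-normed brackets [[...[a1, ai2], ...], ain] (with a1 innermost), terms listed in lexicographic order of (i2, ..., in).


-[[[a1, a2], a3], a4] + [[[a1, a2], a4], a3] + [[[a1, a3], a4], a2] - [[[a1, a4], a3], a2]

Left-normed coefficients sit on the a1-initial expansion words.
Composite bracket: [[a2, [a3, a4]], a1]
Under [a, b] = ab - ba we get 8 signed associative words (2^3 = 8).
Collect the words opening with a1:
  sign of a1a2a3a4 is -1, so it contributes -[[[a1, a2], a3], a4]
  sign of a1a2a4a3 is +1, so it contributes +[[[a1, a2], a4], a3]
  sign of a1a3a4a2 is +1, so it contributes +[[[a1, a3], a4], a2]
  sign of a1a4a3a2 is -1, so it contributes -[[[a1, a4], a3], a2]


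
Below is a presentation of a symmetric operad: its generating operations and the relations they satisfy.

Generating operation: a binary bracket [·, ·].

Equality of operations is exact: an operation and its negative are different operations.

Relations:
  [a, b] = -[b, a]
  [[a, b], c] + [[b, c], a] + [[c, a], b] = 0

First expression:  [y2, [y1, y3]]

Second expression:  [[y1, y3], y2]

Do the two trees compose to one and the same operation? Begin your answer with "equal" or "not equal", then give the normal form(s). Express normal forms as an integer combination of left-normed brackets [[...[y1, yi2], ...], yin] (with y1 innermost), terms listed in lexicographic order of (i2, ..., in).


not equal: they reduce to -[[y1, y3], y2] and [[y1, y3], y2]

The first composite normalizes to -[[y1, y3], y2]
The second composite normalizes to [[y1, y3], y2]
Different reductions; not equal.


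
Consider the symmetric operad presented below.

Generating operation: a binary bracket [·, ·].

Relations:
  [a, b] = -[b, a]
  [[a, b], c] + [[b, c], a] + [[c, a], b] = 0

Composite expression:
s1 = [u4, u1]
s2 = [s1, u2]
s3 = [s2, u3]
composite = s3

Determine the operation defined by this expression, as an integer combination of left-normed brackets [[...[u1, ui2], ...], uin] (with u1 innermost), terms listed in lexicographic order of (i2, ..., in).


-[[[u1, u4], u2], u3]

Left-normed coefficients sit on the u1-initial expansion words.
Composite bracket: [[[u4, u1], u2], u3]
The bracket unfolds into 8 signed words via [a, b] = ab - ba (2^3 = 8).
Collect the words opening with u1:
  u1u4u2u3 (sign -1) contributes -[[[u1, u4], u2], u3]


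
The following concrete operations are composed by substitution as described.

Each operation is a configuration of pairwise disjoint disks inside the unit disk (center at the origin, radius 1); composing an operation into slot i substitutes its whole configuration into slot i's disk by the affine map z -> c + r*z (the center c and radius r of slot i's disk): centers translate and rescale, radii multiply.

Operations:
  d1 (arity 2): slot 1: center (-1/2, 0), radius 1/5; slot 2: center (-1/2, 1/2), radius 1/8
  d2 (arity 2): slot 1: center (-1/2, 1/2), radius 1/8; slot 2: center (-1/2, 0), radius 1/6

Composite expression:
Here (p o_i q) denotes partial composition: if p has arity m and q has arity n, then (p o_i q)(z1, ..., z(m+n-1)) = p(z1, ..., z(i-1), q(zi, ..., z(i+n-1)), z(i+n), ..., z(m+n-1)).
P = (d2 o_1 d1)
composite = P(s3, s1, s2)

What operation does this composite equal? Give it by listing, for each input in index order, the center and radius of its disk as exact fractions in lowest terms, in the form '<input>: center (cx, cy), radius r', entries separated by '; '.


Affine substitution under d2: radii multiply and s-centers shift.
input s3: composing its 2 substitution steps yields center (-9/16, 1/2), radius 1/40
input s1: composing its 2 substitution steps yields center (-9/16, 9/16), radius 1/64
input s2: composing its 1 substitution step yields center (-1/2, 0), radius 1/6

s1: center (-9/16, 9/16), radius 1/64; s2: center (-1/2, 0), radius 1/6; s3: center (-9/16, 1/2), radius 1/40


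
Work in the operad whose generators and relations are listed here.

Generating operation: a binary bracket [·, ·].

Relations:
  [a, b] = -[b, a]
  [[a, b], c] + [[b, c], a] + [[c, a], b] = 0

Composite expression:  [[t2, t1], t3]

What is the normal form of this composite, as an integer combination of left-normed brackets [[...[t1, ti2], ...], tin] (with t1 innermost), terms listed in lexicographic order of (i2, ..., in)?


-[[t1, t2], t3]

Expand each bracket as ab - ba; the t1-initial words give the coefficients.
Composite bracket: [[t2, t1], t3]
Each bracket splits as ab - ba, giving 4 signed words (2^2 = 4).
Keep just the words that open with t1:
  sign of t1t2t3 is -1, so it contributes -[[t1, t2], t3]


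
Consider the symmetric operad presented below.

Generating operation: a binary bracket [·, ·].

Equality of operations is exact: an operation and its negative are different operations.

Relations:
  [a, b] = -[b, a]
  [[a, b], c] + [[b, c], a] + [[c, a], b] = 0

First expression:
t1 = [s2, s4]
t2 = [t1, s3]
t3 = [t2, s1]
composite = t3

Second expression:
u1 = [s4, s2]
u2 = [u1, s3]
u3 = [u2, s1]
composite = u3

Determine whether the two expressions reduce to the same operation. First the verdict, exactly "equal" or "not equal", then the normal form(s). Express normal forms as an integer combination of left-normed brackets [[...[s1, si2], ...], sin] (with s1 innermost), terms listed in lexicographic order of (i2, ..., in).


not equal: they reduce to -[[[s1, s2], s4], s3] + [[[s1, s3], s2], s4] - [[[s1, s3], s4], s2] + [[[s1, s4], s2], s3] and [[[s1, s2], s4], s3] - [[[s1, s3], s2], s4] + [[[s1, s3], s4], s2] - [[[s1, s4], s2], s3]

The first expression, normalized: -[[[s1, s2], s4], s3] + [[[s1, s3], s2], s4] - [[[s1, s3], s4], s2] + [[[s1, s4], s2], s3]
The second expression, normalized: [[[s1, s2], s4], s3] - [[[s1, s3], s2], s4] + [[[s1, s3], s4], s2] - [[[s1, s4], s2], s3]
The forms do not match — not equal.


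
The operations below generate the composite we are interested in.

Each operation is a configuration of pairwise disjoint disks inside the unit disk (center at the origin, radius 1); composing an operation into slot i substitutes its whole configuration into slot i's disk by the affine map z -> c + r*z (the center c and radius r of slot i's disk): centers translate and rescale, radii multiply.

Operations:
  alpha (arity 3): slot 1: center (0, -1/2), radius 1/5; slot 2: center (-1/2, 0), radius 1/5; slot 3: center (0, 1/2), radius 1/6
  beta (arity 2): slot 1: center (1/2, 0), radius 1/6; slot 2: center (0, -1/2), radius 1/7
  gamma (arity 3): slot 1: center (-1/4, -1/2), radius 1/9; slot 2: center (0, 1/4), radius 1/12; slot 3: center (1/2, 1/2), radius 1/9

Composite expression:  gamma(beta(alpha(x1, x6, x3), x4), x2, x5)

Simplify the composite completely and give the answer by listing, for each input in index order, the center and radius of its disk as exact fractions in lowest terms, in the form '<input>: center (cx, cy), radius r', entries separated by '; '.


x1: center (-7/36, -55/108), radius 1/270; x2: center (0, 1/4), radius 1/12; x3: center (-7/36, -53/108), radius 1/324; x4: center (-1/4, -5/9), radius 1/63; x5: center (1/2, 1/2), radius 1/9; x6: center (-11/54, -1/2), radius 1/270

Affine substitution under gamma: radii multiply and x-centers shift.
input x1: composing its 3 substitution steps yields center (-7/36, -55/108), radius 1/270
input x6: composing its 3 substitution steps yields center (-11/54, -1/2), radius 1/270
input x3: composing its 3 substitution steps yields center (-7/36, -53/108), radius 1/324
input x4: composing its 2 substitution steps yields center (-1/4, -5/9), radius 1/63
input x2: composing its 1 substitution step yields center (0, 1/4), radius 1/12
input x5: composing its 1 substitution step yields center (1/2, 1/2), radius 1/9


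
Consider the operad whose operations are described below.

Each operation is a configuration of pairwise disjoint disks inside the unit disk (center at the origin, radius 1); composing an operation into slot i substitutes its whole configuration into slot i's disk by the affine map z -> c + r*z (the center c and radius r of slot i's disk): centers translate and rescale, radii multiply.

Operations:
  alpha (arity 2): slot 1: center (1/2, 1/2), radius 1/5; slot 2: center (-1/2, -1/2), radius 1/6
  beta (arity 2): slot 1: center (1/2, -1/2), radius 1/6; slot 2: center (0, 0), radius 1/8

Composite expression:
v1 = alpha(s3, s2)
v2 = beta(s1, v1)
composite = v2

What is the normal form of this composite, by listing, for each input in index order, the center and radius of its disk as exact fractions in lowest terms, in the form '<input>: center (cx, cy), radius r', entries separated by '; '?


Follow each s-input down from beta: c' goes to c + r*c', radius to r*r'.
input s1: applying the 1 nested substitution gives center (1/2, -1/2), radius 1/6
input s3: applying the 2 nested substitutions gives center (1/16, 1/16), radius 1/40
input s2: applying the 2 nested substitutions gives center (-1/16, -1/16), radius 1/48

s1: center (1/2, -1/2), radius 1/6; s2: center (-1/16, -1/16), radius 1/48; s3: center (1/16, 1/16), radius 1/40


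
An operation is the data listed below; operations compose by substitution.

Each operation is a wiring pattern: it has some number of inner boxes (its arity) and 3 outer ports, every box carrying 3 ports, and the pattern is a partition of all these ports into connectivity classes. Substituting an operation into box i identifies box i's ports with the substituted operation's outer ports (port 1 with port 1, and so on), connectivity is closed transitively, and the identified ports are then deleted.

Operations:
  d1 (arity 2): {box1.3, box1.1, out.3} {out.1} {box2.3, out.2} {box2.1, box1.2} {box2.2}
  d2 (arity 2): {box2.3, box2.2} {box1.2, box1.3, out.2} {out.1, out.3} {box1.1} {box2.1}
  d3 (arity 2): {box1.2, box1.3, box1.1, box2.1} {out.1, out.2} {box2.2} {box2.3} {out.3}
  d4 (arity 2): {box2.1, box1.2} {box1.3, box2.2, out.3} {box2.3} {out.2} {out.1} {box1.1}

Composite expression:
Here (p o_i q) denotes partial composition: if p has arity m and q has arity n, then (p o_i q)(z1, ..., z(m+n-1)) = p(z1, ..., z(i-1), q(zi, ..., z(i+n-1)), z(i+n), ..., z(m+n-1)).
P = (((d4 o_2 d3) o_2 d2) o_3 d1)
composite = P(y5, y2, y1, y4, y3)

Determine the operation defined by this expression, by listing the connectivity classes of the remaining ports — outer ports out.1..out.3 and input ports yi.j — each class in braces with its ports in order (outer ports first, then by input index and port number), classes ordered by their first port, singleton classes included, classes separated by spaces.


{out.1} {out.2} {out.3, y5.2, y5.3} {y1.1, y1.3, y4.3} {y1.2, y4.1} {y2.1} {y2.2, y2.3, y3.1} {y3.2} {y3.3} {y4.2} {y5.1}


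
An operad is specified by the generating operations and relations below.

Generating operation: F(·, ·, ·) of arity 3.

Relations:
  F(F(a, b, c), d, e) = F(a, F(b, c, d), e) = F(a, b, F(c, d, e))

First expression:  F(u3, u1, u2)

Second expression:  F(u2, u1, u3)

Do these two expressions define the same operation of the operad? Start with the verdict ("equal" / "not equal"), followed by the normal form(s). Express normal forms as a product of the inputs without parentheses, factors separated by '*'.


Reducing the first expression gives u3 * u1 * u2
Reducing the second expression gives u2 * u1 * u3
The normal forms differ: not equal.

not equal; first: u3 * u1 * u2; second: u2 * u1 * u3


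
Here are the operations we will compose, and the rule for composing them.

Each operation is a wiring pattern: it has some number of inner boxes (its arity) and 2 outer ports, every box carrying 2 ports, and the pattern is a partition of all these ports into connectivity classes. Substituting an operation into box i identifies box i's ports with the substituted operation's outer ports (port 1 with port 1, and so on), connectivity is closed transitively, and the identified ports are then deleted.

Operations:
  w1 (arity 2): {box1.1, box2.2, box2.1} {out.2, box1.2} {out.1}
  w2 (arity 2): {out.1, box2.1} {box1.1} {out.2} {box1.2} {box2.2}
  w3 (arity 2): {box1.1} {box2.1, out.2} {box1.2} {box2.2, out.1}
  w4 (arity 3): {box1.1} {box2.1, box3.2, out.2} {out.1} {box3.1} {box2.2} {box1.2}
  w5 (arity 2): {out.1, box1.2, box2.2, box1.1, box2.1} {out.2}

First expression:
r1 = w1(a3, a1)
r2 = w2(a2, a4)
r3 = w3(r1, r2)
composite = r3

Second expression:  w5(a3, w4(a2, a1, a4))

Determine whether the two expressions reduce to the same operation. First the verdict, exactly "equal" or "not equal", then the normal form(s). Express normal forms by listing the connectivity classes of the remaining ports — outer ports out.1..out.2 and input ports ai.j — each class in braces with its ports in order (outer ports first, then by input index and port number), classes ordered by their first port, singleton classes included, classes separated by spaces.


not equal: they reduce to {out.1} {out.2, a4.1} {a1.1, a1.2, a3.1} {a2.1} {a2.2} {a3.2} {a4.2} and {out.1, a1.1, a3.1, a3.2, a4.2} {out.2} {a1.2} {a2.1} {a2.2} {a4.1}

Normal form of the first expression: {out.1} {out.2, a4.1} {a1.1, a1.2, a3.1} {a2.1} {a2.2} {a3.2} {a4.2}
Normal form of the second expression: {out.1, a1.1, a3.1, a3.2, a4.2} {out.2} {a1.2} {a2.1} {a2.2} {a4.1}
The normal forms differ: not equal.


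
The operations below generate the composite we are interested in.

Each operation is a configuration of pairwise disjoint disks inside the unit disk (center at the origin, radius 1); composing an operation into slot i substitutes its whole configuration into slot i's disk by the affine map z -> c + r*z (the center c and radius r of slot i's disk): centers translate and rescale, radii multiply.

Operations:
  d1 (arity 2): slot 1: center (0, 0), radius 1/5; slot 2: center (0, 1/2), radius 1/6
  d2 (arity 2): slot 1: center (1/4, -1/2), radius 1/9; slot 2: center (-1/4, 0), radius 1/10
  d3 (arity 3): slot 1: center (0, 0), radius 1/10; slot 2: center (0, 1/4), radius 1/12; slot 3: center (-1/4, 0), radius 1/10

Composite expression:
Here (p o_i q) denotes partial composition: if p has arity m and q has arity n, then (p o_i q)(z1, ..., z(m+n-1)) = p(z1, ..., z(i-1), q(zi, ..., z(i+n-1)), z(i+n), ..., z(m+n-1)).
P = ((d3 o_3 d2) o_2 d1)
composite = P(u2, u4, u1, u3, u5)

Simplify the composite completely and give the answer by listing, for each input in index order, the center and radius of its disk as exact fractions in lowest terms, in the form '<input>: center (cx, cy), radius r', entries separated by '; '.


Nesting under d3 composes maps z -> c + r*z down each u-path.
input u2: composing its 1 substitution step yields center (0, 0), radius 1/10
input u4: composing its 2 substitution steps yields center (0, 1/4), radius 1/60
input u1: composing its 2 substitution steps yields center (0, 7/24), radius 1/72
input u3: composing its 2 substitution steps yields center (-9/40, -1/20), radius 1/90
input u5: composing its 2 substitution steps yields center (-11/40, 0), radius 1/100

u1: center (0, 7/24), radius 1/72; u2: center (0, 0), radius 1/10; u3: center (-9/40, -1/20), radius 1/90; u4: center (0, 1/4), radius 1/60; u5: center (-11/40, 0), radius 1/100


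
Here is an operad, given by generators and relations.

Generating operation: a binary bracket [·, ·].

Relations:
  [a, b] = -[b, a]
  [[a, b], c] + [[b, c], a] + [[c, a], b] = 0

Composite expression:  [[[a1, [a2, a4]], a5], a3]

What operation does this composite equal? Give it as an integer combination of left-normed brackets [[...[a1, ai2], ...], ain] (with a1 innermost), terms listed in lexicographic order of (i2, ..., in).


In the tensor algebra, words opening a1 carry the a1-anchored form.
Composite bracket: [[[a1, [a2, a4]], a5], a3]
Under [a, b] = ab - ba we get 16 signed associative words (2^4 = 16).
Keep just the words that open with a1:
  a1a2a4a5a3 (sign +1) contributes +[[[[a1, a2], a4], a5], a3]
  a1a4a2a5a3 (sign -1) contributes -[[[[a1, a4], a2], a5], a3]

[[[[a1, a2], a4], a5], a3] - [[[[a1, a4], a2], a5], a3]


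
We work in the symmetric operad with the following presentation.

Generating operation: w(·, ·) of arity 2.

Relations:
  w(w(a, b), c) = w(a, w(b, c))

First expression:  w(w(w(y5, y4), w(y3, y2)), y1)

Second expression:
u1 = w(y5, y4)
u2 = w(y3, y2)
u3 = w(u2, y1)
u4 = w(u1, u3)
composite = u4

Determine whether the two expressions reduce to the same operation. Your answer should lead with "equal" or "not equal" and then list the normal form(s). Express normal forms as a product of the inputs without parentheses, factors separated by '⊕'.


equal; the common form is y5 ⊕ y4 ⊕ y3 ⊕ y2 ⊕ y1

In normal form, the first expression is y5 ⊕ y4 ⊕ y3 ⊕ y2 ⊕ y1
In normal form, the second expression is y5 ⊕ y4 ⊕ y3 ⊕ y2 ⊕ y1
The normal forms match — equal.


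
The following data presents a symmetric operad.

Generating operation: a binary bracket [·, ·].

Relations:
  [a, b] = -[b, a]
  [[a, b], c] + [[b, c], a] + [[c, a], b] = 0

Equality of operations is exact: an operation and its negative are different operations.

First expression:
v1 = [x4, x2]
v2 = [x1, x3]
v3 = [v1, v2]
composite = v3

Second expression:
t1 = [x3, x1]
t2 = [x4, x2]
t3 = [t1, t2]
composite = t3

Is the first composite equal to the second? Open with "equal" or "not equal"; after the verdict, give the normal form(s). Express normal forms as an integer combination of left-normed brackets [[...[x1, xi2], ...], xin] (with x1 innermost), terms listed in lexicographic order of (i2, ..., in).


equal — both sides give [[[x1, x3], x2], x4] - [[[x1, x3], x4], x2]

The first expression, normalized: [[[x1, x3], x2], x4] - [[[x1, x3], x4], x2]
The second expression, normalized: [[[x1, x3], x2], x4] - [[[x1, x3], x4], x2]
Identical normal forms: equal.


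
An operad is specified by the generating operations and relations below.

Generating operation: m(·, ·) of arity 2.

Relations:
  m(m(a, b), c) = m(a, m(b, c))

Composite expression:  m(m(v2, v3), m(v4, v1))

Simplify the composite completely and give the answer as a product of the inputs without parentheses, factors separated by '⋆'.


v2 ⋆ v3 ⋆ v4 ⋆ v1

All parenthesizations of m agree; list the v-inputs left to right.
m(v2, v3) linearizes to v2 ⋆ v3
m(v4, v1) linearizes to v4 ⋆ v1
m(m(v2, v3), m(v4, v1)) linearizes to v2 ⋆ v3 ⋆ v4 ⋆ v1


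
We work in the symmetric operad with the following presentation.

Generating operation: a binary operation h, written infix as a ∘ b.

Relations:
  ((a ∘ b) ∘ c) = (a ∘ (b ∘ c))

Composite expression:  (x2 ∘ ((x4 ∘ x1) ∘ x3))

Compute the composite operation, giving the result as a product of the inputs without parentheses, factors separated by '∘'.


x2 ∘ x4 ∘ x1 ∘ x3

Every regrouping of h is equal, so read the x-inputs in written order.
(x4 ∘ x1) linearizes to x4 ∘ x1
((x4 ∘ x1) ∘ x3) linearizes to x4 ∘ x1 ∘ x3
(x2 ∘ ((x4 ∘ x1) ∘ x3)) linearizes to x2 ∘ x4 ∘ x1 ∘ x3


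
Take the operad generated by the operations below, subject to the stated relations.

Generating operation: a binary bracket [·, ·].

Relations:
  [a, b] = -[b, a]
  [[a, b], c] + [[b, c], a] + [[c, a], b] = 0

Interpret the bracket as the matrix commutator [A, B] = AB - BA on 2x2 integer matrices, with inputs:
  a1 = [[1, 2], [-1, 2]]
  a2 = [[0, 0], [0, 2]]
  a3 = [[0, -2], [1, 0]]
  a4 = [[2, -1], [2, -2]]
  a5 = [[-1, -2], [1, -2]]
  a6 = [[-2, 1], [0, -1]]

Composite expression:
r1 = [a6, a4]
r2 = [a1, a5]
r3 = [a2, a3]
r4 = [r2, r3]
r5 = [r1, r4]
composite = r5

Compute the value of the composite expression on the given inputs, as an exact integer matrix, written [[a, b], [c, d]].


[[0, 0], [0, 0]]

[a6, a4] = [[2, -3], [2, -2]]
[a1, a5] = [[0, 0], [0, 0]]
[a2, a3] = [[0, 4], [2, 0]]
[[a1, a5], [a2, a3]] = [[0, 0], [0, 0]]
[[a6, a4], [[a1, a5], [a2, a3]]] = [[0, 0], [0, 0]]


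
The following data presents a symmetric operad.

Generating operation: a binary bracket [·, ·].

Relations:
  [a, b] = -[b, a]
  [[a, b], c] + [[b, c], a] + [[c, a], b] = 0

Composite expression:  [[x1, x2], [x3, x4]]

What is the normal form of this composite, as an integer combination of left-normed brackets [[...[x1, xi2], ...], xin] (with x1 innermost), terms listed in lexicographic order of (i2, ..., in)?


[[[x1, x2], x3], x4] - [[[x1, x2], x4], x3]

Expand each bracket as ab - ba; the x1-initial words give the coefficients.
Composite bracket: [[x1, x2], [x3, x4]]
Applying ab - ba throughout gives 8 signed words (2^3 = 8).
Keep just the words that open with x1:
  x1x2x3x4 (sign +1) contributes +[[[x1, x2], x3], x4]
  x1x2x4x3 (sign -1) contributes -[[[x1, x2], x4], x3]


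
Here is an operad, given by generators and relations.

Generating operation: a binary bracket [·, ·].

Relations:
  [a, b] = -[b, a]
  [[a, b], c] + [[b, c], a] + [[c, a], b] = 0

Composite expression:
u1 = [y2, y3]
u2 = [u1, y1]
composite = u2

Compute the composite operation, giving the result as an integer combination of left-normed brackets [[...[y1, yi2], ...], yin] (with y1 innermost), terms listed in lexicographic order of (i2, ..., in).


-[[y1, y2], y3] + [[y1, y3], y2]

Left-normed coefficients sit on the y1-initial expansion words.
Composite bracket: [[y2, y3], y1]
Under [a, b] = ab - ba we get 4 signed associative words (2^2 = 4).
Collect the words opening with y1:
  sign of y1y2y3 is -1, so it contributes -[[y1, y2], y3]
  sign of y1y3y2 is +1, so it contributes +[[y1, y3], y2]


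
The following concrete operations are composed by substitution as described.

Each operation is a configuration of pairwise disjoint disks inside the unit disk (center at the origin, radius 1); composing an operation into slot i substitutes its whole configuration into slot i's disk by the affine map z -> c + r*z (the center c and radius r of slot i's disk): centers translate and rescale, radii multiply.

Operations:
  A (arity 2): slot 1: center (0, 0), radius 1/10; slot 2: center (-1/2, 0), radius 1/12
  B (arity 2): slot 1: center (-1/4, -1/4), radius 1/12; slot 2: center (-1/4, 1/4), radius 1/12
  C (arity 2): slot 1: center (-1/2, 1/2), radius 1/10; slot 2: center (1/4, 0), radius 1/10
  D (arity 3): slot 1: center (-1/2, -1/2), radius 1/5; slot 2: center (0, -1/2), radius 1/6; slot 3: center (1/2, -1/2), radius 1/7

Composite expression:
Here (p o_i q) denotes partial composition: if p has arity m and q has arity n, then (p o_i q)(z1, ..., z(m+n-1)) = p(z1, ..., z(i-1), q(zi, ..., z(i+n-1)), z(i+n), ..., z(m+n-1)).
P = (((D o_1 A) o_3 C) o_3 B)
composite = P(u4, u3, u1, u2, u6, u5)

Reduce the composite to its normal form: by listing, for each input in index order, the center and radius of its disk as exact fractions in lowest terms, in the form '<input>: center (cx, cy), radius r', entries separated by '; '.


u1: center (-7/80, -101/240), radius 1/720; u2: center (-7/80, -33/80), radius 1/720; u3: center (-3/5, -1/2), radius 1/60; u4: center (-1/2, -1/2), radius 1/50; u5: center (1/2, -1/2), radius 1/7; u6: center (1/24, -1/2), radius 1/60

Affine substitution under D: radii multiply and u-centers shift.
u4: after 2 affine steps, its disk has center (-1/2, -1/2), radius 1/50
u3: after 2 affine steps, its disk has center (-3/5, -1/2), radius 1/60
u1: after 3 affine steps, its disk has center (-7/80, -101/240), radius 1/720
u2: after 3 affine steps, its disk has center (-7/80, -33/80), radius 1/720
u6: after 2 affine steps, its disk has center (1/24, -1/2), radius 1/60
u5: after 1 affine step, its disk has center (1/2, -1/2), radius 1/7
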